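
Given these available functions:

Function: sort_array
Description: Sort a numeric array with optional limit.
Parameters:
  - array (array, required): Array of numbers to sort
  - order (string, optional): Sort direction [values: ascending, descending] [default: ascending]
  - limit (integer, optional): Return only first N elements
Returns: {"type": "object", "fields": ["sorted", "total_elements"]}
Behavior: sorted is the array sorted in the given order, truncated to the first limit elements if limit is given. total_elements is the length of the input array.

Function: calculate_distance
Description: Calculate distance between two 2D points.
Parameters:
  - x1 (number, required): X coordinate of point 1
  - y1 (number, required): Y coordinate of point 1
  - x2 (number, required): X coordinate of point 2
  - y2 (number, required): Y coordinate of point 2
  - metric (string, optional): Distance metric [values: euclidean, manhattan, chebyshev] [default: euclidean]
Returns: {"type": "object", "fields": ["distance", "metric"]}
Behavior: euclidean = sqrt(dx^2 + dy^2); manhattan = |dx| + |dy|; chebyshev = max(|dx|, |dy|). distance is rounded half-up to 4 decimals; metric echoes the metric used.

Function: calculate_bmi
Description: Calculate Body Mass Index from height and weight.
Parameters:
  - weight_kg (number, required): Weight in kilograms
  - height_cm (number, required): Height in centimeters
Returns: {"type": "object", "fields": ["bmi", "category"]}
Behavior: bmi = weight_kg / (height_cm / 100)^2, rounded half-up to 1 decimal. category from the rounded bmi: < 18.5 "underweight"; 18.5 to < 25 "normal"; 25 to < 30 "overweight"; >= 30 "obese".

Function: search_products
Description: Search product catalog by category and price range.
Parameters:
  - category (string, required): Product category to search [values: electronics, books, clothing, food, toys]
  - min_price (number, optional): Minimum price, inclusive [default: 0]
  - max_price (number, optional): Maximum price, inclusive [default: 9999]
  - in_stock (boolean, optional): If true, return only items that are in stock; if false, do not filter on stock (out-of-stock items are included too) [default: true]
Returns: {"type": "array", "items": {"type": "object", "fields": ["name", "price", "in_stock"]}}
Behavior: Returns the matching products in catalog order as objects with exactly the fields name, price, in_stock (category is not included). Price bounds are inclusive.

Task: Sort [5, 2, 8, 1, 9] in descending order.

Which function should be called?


The task needs a function whose description is: Sort a numeric array with optional limit.
sort_array


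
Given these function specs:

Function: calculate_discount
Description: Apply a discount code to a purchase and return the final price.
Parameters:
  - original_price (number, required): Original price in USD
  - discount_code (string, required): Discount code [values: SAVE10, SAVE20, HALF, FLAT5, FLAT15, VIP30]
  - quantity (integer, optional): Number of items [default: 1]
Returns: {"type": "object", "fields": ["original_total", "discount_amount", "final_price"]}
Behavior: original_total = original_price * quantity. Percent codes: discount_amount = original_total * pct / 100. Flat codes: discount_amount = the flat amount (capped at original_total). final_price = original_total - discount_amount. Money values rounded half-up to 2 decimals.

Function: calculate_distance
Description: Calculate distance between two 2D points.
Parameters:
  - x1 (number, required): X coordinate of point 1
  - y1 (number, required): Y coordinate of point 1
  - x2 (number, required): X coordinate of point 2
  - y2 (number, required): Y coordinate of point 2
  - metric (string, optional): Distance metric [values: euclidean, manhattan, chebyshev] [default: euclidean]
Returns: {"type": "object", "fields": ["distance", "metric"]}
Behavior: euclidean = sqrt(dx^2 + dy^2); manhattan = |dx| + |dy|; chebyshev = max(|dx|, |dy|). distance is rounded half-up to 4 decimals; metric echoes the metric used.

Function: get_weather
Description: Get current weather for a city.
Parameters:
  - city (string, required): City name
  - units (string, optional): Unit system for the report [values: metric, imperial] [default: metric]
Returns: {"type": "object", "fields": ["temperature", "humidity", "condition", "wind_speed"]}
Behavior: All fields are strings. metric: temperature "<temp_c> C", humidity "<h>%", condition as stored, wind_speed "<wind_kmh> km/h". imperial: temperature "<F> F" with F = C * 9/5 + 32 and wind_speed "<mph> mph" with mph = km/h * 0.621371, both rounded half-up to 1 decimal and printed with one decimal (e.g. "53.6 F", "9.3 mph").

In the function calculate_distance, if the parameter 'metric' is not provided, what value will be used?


The calculate_distance spec declares:
  - metric (string, optional): Distance metric [values: euclidean, manhattan, chebyshev] [default: euclidean]
Default:
euclidean


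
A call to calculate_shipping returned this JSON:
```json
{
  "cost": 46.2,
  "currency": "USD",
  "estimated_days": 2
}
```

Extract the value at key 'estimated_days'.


2


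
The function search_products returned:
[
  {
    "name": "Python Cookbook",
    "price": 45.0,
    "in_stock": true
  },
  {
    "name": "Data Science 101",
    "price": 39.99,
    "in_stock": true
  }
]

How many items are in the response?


Items: Python Cookbook, Data Science 101
2


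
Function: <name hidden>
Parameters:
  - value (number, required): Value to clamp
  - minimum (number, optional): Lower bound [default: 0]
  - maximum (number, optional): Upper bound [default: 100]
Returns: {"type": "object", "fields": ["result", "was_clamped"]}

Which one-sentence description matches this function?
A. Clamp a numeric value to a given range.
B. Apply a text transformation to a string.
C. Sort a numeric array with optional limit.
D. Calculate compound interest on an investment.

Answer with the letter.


Parameters value, minimum, maximum and return ["result", "was_clamped"] fit: Clamp a numeric value to a given range.
A


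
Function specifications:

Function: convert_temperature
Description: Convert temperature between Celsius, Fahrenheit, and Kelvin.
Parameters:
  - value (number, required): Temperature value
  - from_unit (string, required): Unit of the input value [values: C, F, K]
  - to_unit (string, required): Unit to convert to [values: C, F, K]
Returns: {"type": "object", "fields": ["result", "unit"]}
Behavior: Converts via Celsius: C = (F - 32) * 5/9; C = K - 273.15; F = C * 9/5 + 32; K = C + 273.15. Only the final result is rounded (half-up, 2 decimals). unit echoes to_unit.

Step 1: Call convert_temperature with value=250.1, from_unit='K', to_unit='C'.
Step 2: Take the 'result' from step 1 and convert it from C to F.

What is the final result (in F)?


Step 1: convert_temperature(value=250.1, from_unit=K, to_unit=C)
  To C: 250.1 - 273.15 = -23.05
  Target is C: -23.05
  Round to 2 decimals: -23.05
  -> result = -23.05 C
Step 2: convert_temperature(value=-23.05, from_unit=C, to_unit=F)
  Input already in C: -23.05
  To F: -23.05 * 9/5 + 32 = -9.49
  Round to 2 decimals: -9.49
  -> result = -9.49 F
-9.49 F


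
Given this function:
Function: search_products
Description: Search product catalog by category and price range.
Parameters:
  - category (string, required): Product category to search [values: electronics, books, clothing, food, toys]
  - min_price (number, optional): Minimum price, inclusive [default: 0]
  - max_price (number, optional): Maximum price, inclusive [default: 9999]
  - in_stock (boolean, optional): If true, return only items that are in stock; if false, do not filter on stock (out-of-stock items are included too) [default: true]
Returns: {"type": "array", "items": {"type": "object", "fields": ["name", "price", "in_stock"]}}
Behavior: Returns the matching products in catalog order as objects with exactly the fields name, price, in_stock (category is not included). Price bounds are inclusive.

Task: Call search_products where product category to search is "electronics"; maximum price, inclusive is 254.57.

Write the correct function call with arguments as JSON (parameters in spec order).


Mapping each described value to its parameter name:
  'Product category to search' -> category = "electronics"
  'Maximum price, inclusive' -> max_price = 254.57
search_products({"category": "electronics", "max_price": 254.57})


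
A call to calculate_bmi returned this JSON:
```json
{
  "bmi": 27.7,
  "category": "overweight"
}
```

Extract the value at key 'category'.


overweight


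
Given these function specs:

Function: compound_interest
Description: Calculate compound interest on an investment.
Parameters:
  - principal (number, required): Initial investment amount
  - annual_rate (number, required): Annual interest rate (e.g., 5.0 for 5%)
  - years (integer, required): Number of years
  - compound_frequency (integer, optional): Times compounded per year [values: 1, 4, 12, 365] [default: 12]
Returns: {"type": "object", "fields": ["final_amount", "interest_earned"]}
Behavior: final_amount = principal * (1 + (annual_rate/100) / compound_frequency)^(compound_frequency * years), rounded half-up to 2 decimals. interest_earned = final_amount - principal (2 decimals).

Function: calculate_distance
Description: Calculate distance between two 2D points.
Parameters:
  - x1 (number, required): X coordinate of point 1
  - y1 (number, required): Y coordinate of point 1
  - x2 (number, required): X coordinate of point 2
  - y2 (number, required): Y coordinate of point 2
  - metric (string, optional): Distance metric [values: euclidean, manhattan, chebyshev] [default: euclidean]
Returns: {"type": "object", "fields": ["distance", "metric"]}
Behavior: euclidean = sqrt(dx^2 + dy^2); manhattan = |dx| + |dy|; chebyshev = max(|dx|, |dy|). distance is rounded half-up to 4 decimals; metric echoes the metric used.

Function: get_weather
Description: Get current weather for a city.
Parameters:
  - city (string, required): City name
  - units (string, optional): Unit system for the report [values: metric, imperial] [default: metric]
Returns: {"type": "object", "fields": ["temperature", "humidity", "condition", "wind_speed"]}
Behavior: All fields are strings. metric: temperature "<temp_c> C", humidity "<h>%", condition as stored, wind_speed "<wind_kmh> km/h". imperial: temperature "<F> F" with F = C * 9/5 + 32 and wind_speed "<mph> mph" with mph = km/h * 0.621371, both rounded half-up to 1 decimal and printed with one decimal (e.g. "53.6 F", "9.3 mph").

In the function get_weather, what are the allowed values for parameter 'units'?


The get_weather spec declares:
  - units (string, optional): Unit system for the report [values: metric, imperial] [default: metric]
Allowed values:
metric, imperial


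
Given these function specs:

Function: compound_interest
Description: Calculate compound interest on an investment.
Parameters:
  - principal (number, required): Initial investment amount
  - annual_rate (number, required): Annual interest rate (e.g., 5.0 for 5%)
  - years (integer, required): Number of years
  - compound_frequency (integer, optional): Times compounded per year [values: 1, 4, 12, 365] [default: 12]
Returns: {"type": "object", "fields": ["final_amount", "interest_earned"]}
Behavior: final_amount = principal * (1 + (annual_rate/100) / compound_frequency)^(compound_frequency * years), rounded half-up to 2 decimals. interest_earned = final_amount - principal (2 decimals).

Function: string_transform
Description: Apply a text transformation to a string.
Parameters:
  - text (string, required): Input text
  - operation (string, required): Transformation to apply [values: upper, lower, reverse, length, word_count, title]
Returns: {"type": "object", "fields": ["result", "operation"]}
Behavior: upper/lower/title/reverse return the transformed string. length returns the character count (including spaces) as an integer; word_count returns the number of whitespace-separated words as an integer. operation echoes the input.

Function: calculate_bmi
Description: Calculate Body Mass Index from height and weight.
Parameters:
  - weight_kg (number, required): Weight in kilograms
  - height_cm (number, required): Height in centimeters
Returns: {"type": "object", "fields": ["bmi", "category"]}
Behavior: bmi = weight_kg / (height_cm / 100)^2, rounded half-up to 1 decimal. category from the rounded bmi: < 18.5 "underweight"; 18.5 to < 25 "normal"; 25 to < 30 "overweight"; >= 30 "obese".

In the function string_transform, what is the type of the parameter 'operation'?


The string_transform spec declares:
  - operation (string, required): Transformation to apply [values: upper, lower, reverse, length, word_count, title]
Type:
string


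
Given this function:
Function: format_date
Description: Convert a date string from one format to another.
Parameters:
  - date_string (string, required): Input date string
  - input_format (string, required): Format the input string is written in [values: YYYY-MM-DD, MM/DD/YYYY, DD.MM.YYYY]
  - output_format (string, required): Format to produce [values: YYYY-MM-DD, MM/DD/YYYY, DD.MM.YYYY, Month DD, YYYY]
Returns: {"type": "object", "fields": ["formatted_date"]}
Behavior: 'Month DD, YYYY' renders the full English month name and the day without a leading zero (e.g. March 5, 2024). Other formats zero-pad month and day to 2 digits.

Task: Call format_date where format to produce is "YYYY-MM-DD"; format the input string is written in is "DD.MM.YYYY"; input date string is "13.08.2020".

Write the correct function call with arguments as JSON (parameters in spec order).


Mapping each described value to its parameter name:
  'Format to produce' -> output_format = "YYYY-MM-DD"
  'Format the input string is written in' -> input_format = "DD.MM.YYYY"
  'Input date string' -> date_string = "13.08.2020"
format_date({"date_string": "13.08.2020", "input_format": "DD.MM.YYYY", "output_format": "YYYY-MM-DD"})


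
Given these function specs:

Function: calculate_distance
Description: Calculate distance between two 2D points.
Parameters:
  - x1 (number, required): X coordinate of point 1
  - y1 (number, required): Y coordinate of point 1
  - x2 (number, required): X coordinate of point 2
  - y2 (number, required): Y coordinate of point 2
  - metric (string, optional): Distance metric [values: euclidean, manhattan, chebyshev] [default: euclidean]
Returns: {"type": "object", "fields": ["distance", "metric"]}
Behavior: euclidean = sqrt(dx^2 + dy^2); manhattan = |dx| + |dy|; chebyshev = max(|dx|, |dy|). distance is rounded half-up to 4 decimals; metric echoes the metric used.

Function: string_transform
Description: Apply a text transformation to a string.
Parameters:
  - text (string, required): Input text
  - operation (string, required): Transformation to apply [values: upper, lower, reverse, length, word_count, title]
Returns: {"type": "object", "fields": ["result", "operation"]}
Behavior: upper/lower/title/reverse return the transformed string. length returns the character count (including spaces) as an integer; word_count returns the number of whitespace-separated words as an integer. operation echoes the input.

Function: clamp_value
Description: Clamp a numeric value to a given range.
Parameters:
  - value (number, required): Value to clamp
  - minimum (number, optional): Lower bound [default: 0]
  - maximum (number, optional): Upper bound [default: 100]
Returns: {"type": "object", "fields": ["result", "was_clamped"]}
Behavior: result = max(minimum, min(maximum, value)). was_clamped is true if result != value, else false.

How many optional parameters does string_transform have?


Parameters of string_transform: text (required), operation (required)
Optional count:
0


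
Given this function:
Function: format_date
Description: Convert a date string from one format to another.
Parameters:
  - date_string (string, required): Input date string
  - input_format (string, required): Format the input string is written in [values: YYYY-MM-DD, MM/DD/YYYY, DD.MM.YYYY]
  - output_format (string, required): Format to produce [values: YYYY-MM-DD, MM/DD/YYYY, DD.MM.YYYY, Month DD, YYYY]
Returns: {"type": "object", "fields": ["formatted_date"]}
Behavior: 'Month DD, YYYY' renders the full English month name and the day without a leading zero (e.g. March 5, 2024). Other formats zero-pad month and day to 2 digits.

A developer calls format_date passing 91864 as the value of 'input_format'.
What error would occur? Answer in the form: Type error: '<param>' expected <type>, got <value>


Spec: 'input_format' is declared as string; 91864 is an integer.
Type error: 'input_format' expected string, got 91864


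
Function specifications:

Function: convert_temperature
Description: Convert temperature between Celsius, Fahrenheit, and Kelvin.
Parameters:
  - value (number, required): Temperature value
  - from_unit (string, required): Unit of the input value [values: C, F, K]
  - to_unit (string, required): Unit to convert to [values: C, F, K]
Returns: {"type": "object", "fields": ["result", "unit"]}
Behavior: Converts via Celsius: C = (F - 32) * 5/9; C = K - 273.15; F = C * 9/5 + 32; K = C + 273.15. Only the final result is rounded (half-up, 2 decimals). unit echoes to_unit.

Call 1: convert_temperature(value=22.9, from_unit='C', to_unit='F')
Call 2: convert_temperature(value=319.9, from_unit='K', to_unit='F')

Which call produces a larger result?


Call 1:
  Input already in C: 22.9
  To F: 22.9 * 9/5 + 32 = 73.22
  Round to 2 decimals: 73.22
  -> 73.22 F
Call 2:
  To C: 319.9 - 273.15 = 46.75
  To F: 46.75 * 9/5 + 32 = 116.15
  Round to 2 decimals: 116.15
  -> 116.15 F
Call 2 (116.15 F)


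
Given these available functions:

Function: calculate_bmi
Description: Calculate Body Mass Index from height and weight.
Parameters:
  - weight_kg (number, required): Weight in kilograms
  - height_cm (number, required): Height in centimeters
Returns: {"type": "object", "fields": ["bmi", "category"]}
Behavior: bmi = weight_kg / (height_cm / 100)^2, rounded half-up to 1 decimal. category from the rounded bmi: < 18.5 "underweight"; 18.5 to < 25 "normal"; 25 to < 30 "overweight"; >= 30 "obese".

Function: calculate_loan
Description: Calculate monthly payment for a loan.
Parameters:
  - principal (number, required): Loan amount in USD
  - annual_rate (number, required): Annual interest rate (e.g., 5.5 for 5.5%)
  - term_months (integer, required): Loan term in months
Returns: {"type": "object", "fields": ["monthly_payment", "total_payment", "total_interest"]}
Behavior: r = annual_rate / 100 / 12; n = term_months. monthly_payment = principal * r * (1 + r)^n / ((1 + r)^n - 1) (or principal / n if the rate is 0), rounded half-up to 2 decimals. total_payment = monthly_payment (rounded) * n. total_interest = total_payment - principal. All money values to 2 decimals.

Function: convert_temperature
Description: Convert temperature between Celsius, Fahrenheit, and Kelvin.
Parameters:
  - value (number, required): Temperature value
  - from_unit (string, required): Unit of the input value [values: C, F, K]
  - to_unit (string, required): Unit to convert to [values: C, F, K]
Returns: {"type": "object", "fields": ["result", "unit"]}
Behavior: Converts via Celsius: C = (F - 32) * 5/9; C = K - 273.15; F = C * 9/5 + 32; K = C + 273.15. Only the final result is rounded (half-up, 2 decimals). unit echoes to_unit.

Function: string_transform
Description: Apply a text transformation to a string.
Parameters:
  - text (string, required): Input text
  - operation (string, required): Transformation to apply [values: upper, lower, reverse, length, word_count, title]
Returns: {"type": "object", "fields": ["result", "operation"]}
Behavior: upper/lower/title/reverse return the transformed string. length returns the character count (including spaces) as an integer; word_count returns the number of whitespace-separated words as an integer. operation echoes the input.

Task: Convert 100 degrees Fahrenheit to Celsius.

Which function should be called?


The task needs a function whose description is: Convert temperature between Celsius, Fahrenheit, and Kelvin.
convert_temperature


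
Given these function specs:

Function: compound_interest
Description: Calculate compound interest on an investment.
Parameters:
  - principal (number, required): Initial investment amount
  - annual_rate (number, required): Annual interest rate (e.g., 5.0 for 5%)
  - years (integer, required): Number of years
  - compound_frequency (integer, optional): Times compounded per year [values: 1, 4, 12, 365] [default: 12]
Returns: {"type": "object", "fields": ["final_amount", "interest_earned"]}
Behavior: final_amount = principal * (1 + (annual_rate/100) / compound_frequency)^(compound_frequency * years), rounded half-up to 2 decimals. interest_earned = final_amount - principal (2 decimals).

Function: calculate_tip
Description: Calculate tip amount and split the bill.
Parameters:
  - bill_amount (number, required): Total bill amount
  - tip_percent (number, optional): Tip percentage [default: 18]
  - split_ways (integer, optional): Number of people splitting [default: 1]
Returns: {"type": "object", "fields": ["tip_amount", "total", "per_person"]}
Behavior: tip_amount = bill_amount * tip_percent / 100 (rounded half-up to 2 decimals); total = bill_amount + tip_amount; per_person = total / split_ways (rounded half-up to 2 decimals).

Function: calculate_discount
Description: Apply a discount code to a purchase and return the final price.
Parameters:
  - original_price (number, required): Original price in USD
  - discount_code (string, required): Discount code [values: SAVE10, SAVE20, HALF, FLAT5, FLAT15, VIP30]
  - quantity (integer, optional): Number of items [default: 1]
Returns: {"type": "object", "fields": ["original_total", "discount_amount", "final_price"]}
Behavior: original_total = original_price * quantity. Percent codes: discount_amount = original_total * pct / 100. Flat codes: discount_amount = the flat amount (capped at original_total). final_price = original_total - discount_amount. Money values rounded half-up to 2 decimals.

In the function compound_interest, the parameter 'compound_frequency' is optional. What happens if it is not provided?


The compound_interest spec declares:
  - compound_frequency (integer, optional): Times compounded per year [values: 1, 4, 12, 365] [default: 12]
It defaults to 12


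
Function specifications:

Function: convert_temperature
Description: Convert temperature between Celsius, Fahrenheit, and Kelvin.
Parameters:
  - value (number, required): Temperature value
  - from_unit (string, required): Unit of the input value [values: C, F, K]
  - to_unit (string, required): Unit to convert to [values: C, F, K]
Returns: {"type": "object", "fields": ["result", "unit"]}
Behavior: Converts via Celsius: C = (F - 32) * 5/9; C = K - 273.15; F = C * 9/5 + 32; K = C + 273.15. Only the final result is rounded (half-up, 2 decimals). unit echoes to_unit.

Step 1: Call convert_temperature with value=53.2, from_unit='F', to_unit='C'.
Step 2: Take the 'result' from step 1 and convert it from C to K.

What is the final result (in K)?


Step 1: convert_temperature(value=53.2, from_unit=F, to_unit=C)
  To C: (53.2 - 32) * 5/9 = 11.777778
  Target is C: 11.777778
  Round to 2 decimals: 11.78
  -> result = 11.78 C
Step 2: convert_temperature(value=11.78, from_unit=C, to_unit=K)
  Input already in C: 11.78
  To K: 11.78 + 273.15 = 284.93
  Round to 2 decimals: 284.93
  -> result = 284.93 K
284.93 K


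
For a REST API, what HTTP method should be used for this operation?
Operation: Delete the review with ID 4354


GET = read, POST = create, PUT = update/replace, DELETE = remove
This operation is a removal.
DELETE


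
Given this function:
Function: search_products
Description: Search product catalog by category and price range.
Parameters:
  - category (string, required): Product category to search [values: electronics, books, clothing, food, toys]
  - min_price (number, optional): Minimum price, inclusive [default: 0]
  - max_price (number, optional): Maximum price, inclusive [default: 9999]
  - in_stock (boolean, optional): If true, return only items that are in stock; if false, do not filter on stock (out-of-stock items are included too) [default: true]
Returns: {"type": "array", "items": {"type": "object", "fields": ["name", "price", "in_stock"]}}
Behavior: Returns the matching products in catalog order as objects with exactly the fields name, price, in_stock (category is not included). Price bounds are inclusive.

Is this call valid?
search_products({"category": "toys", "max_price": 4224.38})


Checking all required parameters present and types match... All valid.
Valid


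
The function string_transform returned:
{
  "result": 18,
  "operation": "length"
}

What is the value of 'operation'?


length


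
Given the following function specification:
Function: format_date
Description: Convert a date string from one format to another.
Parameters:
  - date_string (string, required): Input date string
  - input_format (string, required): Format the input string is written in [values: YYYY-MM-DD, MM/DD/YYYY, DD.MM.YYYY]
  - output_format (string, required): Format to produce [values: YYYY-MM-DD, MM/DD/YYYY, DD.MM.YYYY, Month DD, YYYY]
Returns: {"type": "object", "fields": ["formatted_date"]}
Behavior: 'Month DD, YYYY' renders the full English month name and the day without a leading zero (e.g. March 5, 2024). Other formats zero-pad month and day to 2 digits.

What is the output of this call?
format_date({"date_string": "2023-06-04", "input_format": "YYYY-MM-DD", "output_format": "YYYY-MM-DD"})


Parse '2023-06-04' as YYYY-MM-DD: year=2023, month=6, day=4
Render as YYYY-MM-DD: 2023-06-04
Output:
{"formatted_date": "2023-06-04"}


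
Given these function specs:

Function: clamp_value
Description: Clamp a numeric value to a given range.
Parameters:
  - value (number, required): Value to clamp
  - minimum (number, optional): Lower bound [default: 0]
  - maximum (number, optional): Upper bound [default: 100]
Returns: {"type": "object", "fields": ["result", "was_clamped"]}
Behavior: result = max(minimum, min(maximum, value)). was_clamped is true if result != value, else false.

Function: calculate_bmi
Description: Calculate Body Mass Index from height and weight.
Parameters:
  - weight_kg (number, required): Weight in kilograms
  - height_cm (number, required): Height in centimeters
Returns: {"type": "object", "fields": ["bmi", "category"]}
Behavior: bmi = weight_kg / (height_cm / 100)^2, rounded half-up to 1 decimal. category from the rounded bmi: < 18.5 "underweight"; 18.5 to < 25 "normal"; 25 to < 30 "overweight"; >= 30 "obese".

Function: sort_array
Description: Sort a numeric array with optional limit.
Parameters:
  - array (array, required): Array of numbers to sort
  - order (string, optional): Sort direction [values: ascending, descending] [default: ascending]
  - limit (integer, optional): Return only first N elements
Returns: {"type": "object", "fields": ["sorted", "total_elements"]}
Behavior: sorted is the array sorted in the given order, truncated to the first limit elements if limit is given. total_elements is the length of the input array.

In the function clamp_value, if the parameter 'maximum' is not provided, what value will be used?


The clamp_value spec declares:
  - maximum (number, optional): Upper bound [default: 100]
Default:
100


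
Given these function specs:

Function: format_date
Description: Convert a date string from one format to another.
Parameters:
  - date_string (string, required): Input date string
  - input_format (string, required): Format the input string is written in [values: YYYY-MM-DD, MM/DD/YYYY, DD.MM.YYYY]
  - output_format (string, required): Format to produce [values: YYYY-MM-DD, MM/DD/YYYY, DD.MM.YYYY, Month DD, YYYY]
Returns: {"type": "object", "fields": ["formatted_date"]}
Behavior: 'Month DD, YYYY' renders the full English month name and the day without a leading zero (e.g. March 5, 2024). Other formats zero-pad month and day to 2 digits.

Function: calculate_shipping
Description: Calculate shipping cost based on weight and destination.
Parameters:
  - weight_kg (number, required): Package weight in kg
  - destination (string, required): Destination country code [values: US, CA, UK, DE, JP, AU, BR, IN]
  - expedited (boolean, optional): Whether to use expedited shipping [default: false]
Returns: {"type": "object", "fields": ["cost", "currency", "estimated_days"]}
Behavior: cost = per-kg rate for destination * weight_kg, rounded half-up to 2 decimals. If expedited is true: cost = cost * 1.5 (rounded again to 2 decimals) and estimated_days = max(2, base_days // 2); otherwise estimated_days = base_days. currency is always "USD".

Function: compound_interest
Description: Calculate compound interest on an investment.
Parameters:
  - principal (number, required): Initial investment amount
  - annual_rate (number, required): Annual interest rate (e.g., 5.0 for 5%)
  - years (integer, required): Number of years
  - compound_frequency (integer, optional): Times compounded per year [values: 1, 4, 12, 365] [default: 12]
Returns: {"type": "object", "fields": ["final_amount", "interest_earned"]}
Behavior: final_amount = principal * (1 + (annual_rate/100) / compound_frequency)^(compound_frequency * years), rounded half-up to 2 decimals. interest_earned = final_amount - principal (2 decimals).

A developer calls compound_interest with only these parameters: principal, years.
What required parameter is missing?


Required parameters: principal, annual_rate, years
Provided: principal, years
Missing: annual_rate
annual_rate


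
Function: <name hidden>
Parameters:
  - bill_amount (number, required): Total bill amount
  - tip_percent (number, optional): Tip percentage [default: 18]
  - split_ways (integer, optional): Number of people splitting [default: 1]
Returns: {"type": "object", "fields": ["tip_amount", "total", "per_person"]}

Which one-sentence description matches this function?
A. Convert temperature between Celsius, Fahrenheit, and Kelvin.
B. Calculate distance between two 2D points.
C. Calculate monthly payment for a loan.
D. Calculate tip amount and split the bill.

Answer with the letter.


Parameters bill_amount, tip_percent, split_ways and return ["tip_amount", "total", "per_person"] fit: Calculate tip amount and split the bill.
D


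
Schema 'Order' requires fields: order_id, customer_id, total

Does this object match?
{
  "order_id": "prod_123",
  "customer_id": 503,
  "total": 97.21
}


Checking required fields... All present.
Valid - all required fields present


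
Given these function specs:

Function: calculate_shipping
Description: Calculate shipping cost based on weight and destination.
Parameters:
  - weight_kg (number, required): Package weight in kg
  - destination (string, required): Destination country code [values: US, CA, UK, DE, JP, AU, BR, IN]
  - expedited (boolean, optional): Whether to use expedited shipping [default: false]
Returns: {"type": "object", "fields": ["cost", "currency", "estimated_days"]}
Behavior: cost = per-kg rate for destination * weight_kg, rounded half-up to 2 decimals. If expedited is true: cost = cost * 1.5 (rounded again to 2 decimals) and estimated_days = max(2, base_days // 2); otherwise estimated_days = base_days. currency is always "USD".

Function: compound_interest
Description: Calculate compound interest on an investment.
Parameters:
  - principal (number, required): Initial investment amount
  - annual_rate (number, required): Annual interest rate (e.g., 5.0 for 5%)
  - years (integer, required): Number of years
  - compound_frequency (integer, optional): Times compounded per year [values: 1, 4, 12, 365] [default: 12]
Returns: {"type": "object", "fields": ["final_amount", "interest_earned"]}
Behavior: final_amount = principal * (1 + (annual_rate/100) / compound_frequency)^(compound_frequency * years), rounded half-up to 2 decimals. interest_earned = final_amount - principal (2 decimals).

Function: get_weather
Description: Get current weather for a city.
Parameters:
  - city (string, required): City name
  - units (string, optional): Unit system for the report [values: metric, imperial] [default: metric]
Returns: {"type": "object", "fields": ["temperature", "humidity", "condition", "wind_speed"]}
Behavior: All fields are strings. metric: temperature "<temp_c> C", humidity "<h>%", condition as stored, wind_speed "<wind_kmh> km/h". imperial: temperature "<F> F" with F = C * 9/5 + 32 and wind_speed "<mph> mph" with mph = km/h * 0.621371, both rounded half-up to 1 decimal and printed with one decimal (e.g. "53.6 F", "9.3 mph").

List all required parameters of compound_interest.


Parameters of compound_interest and their required/optional flag:
  principal: required
  annual_rate: required
  years: required
  compound_frequency: optional
annual_rate, principal, years


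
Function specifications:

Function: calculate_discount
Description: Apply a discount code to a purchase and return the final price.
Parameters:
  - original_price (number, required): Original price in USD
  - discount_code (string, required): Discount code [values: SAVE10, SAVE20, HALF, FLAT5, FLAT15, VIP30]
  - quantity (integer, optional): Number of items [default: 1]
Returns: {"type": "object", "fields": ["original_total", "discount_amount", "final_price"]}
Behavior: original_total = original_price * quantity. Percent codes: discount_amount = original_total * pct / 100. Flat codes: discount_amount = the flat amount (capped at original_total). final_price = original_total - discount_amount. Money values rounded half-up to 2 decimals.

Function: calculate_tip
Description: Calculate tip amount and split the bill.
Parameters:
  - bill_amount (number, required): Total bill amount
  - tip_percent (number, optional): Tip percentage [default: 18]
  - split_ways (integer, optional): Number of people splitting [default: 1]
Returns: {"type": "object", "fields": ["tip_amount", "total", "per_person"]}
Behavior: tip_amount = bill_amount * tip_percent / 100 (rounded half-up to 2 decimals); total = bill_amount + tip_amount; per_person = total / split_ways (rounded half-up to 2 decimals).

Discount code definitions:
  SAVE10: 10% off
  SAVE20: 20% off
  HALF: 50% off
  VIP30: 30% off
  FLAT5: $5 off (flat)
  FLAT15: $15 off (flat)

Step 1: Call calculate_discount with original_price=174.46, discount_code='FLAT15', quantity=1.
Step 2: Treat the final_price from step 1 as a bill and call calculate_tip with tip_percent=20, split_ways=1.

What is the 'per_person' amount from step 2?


Step 1: calculate_discount(original_price=174.46, discount_code=FLAT15, quantity=1)
  original_total = 174.46 * 1 = 174.46
  FLAT15 = $15 flat: discount_amount = min(15.00, 174.46) = 15.00
  final_price = 174.46 - 15.00 = 159.46
  -> final_price = 159.46
Step 2: calculate_tip(bill_amount=159.46, tip_percent=20, split_ways=1)
  tip_amount = 159.46 * 20/100 = 31.892 -> 31.89
  total = 159.46 + 31.89 = 191.35
  per_person = 191.35 / 1 = 191.35 -> 191.35
  -> per_person = 191.35
$191.35


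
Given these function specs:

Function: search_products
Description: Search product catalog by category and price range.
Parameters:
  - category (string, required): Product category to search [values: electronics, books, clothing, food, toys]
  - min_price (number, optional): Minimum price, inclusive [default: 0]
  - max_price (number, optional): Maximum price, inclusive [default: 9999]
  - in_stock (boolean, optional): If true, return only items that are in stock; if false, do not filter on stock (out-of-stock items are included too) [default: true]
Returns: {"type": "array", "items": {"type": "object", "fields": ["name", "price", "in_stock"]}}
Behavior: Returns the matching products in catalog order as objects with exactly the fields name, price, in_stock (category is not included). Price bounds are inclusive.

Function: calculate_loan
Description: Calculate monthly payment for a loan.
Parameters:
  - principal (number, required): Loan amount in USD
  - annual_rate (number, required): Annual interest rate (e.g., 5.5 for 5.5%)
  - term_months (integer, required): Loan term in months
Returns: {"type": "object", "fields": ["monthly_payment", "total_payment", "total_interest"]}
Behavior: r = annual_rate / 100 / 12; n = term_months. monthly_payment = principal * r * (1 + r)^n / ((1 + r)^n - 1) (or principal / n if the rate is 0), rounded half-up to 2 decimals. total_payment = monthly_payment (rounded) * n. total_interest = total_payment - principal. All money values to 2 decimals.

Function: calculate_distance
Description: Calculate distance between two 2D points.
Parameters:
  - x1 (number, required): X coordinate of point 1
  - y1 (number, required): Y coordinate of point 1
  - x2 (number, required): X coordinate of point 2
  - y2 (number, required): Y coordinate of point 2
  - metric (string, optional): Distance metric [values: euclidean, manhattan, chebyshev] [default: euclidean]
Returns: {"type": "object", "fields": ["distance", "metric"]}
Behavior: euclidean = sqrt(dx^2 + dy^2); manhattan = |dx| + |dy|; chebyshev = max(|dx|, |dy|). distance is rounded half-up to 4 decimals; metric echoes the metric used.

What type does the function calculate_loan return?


The calculate_loan spec declares Returns: {"type": "object", "fields": ["monthly_payment", "total_payment", "total_interest"]}
Type:
object


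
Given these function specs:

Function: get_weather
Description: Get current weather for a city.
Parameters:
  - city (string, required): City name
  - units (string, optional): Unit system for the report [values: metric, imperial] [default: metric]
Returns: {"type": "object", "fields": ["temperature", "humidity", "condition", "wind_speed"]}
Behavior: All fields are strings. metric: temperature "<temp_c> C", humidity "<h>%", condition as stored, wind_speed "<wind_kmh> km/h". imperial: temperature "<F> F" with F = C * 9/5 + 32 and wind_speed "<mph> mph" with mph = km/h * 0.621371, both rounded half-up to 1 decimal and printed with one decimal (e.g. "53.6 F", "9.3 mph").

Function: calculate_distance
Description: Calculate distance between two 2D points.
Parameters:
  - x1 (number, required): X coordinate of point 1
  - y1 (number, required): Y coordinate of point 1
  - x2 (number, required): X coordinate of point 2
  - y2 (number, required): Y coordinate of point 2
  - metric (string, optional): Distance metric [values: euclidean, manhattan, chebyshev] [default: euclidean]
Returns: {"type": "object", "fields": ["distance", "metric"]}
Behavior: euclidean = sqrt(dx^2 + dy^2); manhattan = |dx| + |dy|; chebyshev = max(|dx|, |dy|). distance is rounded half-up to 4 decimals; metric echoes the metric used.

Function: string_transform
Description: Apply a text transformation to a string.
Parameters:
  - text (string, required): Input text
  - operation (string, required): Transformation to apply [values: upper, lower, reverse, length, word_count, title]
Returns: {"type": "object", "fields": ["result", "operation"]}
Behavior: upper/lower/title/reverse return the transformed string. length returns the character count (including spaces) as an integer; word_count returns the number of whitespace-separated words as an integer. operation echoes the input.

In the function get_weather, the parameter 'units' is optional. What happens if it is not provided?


The get_weather spec declares:
  - units (string, optional): Unit system for the report [values: metric, imperial] [default: metric]
It defaults to metric


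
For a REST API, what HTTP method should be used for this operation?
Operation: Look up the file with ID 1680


GET = read, POST = create, PUT = update/replace, DELETE = remove
This operation is a read.
GET


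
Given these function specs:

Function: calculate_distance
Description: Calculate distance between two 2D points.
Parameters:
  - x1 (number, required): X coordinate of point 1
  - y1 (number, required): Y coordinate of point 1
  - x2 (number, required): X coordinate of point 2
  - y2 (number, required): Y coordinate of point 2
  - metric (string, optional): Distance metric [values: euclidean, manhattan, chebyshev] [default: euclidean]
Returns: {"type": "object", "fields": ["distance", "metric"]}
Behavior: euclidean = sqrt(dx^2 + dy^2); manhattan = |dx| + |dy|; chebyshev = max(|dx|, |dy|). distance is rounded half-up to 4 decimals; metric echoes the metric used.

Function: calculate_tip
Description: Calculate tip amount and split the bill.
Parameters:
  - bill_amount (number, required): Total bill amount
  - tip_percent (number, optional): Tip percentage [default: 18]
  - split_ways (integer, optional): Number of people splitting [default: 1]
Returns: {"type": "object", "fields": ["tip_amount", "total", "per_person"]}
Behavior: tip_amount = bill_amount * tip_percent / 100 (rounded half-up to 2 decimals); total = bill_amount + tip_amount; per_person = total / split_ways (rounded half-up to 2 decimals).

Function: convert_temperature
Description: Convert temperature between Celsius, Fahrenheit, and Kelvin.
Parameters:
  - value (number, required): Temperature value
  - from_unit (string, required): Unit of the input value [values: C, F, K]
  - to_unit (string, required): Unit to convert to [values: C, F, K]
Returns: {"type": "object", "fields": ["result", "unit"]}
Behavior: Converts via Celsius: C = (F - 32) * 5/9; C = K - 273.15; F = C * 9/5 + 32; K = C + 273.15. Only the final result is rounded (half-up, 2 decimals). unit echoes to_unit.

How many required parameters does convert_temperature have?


Parameters of convert_temperature: value (required), from_unit (required), to_unit (required)
Required count:
3
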